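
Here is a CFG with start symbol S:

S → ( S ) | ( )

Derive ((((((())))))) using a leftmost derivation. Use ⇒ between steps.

S⇒(S)⇒((S))⇒(((S)))⇒((((S))))⇒(((((S)))))⇒((((((S))))))⇒((((((()))))))

S ⇒ (S)   [S → ( S )]
(S) ⇒ ((S))   [S → ( S )]
((S)) ⇒ (((S)))   [S → ( S )]
(((S))) ⇒ ((((S))))   [S → ( S )]
((((S)))) ⇒ (((((S)))))   [S → ( S )]
(((((S))))) ⇒ ((((((S))))))   [S → ( S )]
((((((S)))))) ⇒ ((((((()))))))   [S → ( )]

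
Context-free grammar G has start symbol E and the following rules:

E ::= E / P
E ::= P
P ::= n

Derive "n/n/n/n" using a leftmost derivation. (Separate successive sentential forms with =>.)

E => E/P => E/P/P => E/P/P/P => P/P/P/P => n/P/P/P => n/n/P/P => n/n/n/P => n/n/n/n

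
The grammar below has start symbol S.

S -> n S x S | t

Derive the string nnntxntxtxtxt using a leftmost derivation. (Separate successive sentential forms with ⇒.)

S ⇒ nSxS ⇒ nnSxSxS ⇒ nnnSxSxSxS ⇒ nnntxSxSxS ⇒ nnntxnSxSxSxS ⇒ nnntxntxSxSxS ⇒ nnntxntxtxSxS ⇒ nnntxntxtxtxS ⇒ nnntxntxtxtxt

S ⇒ nSxS   [S -> n S x S]
nSxS ⇒ nnSxSxS   [S -> n S x S]
nnSxSxS ⇒ nnnSxSxSxS   [S -> n S x S]
nnnSxSxSxS ⇒ nnntxSxSxS   [S -> t]
nnntxSxSxS ⇒ nnntxnSxSxSxS   [S -> n S x S]
nnntxnSxSxSxS ⇒ nnntxntxSxSxS   [S -> t]
nnntxntxSxSxS ⇒ nnntxntxtxSxS   [S -> t]
nnntxntxtxSxS ⇒ nnntxntxtxtxS   [S -> t]
nnntxntxtxtxS ⇒ nnntxntxtxtxt   [S -> t]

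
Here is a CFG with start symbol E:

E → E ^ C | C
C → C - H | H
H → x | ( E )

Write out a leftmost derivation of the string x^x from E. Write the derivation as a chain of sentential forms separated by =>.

E => E^C   [E → E ^ C]
E^C => C^C   [E → C]
C^C => H^C   [C → H]
H^C => x^C   [H → x]
x^C => x^H   [C → H]
x^H => x^x   [H → x]

E => E^C => C^C => H^C => x^C => x^H => x^x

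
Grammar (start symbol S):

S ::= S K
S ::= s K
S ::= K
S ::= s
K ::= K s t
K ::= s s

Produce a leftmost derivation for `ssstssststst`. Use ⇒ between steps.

S ⇒ SK   [S ::= S K]
SK ⇒ KK   [S ::= K]
KK ⇒ KstK   [K ::= K s t]
KstK ⇒ ssstK   [K ::= s s]
ssstK ⇒ ssstKst   [K ::= K s t]
ssstKst ⇒ ssstKstst   [K ::= K s t]
ssstKstst ⇒ ssstKststst   [K ::= K s t]
ssstKststst ⇒ ssstssststst   [K ::= s s]

S⇒SK⇒KK⇒KstK⇒ssstK⇒ssstKst⇒ssstKstst⇒ssstKststst⇒ssstssststst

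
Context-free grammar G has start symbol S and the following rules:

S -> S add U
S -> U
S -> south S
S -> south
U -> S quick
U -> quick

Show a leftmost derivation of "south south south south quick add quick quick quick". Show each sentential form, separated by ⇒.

S ⇒ U ⇒ S quick ⇒ south S quick ⇒ south U quick ⇒ south S quick quick ⇒ south S add U quick quick ⇒ south south S add U quick quick ⇒ south south south S add U quick quick ⇒ south south south south S add U quick quick ⇒ south south south south U add U quick quick ⇒ south south south south quick add U quick quick ⇒ south south south south quick add quick quick quick

S ⇒ U   [S -> U]
U ⇒ S quick   [U -> S quick]
S quick ⇒ south S quick   [S -> south S]
south S quick ⇒ south U quick   [S -> U]
south U quick ⇒ south S quick quick   [U -> S quick]
south S quick quick ⇒ south S add U quick quick   [S -> S add U]
south S add U quick quick ⇒ south south S add U quick quick   [S -> south S]
south south S add U quick quick ⇒ south south south S add U quick quick   [S -> south S]
south south south S add U quick quick ⇒ south south south south S add U quick quick   [S -> south S]
south south south south S add U quick quick ⇒ south south south south U add U quick quick   [S -> U]
south south south south U add U quick quick ⇒ south south south south quick add U quick quick   [U -> quick]
south south south south quick add U quick quick ⇒ south south south south quick add quick quick quick   [U -> quick]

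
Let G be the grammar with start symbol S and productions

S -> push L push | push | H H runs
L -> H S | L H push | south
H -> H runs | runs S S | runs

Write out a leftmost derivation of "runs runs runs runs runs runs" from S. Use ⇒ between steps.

S ⇒ H H runs ⇒ H runs H runs ⇒ H runs runs H runs ⇒ H runs runs runs H runs ⇒ runs runs runs runs H runs ⇒ runs runs runs runs runs runs

S ⇒ H H runs   [S -> H H runs]
H H runs ⇒ H runs H runs   [H -> H runs]
H runs H runs ⇒ H runs runs H runs   [H -> H runs]
H runs runs H runs ⇒ H runs runs runs H runs   [H -> H runs]
H runs runs runs H runs ⇒ runs runs runs runs H runs   [H -> runs]
runs runs runs runs H runs ⇒ runs runs runs runs runs runs   [H -> runs]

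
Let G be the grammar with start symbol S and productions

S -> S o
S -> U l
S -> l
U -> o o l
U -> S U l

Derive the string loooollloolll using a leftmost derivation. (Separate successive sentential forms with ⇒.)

S ⇒ Ul ⇒ SUll ⇒ UlUll ⇒ SUllUll ⇒ SoUllUll ⇒ SooUllUll ⇒ looUllUll ⇒ loooolllUll ⇒ loooollloolll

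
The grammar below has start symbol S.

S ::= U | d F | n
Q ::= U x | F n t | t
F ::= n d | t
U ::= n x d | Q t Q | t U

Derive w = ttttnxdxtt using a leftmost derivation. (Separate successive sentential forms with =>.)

S => U => tU => ttU => ttQtQ => ttUxtQ => tttUxtQ => ttttUxtQ => ttttnxdxtQ => ttttnxdxtt

S => U   [S ::= U]
U => tU   [U ::= t U]
tU => ttU   [U ::= t U]
ttU => ttQtQ   [U ::= Q t Q]
ttQtQ => ttUxtQ   [Q ::= U x]
ttUxtQ => tttUxtQ   [U ::= t U]
tttUxtQ => ttttUxtQ   [U ::= t U]
ttttUxtQ => ttttnxdxtQ   [U ::= n x d]
ttttnxdxtQ => ttttnxdxtt   [Q ::= t]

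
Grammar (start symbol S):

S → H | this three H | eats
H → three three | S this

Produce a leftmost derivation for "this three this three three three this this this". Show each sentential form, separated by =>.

S => this three H => this three S this => this three this three H this => this three this three S this this => this three this three H this this => this three this three S this this this => this three this three H this this this => this three this three three three this this this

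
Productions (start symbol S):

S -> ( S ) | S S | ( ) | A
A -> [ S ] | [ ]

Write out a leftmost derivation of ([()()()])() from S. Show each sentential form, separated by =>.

S=>SS=>(S)S=>(A)S=>([S])S=>([SS])S=>([SSS])S=>([()SS])S=>([()()S])S=>([()()()])S=>([()()()])()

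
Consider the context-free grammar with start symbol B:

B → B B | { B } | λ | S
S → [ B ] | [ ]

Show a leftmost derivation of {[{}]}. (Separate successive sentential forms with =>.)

B=>BB=>{B}B=>{S}B=>{[B]}B=>{[BB]}B=>{[{B}B]}B=>{[{}B]}B=>{[{}]}B=>{[{}]}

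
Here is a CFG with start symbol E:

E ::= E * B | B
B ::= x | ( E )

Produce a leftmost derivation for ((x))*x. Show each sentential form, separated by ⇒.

E ⇒ E*B   [E ::= E * B]
E*B ⇒ B*B   [E ::= B]
B*B ⇒ (E)*B   [B ::= ( E )]
(E)*B ⇒ (B)*B   [E ::= B]
(B)*B ⇒ ((E))*B   [B ::= ( E )]
((E))*B ⇒ ((B))*B   [E ::= B]
((B))*B ⇒ ((x))*B   [B ::= x]
((x))*B ⇒ ((x))*x   [B ::= x]

E ⇒ E*B ⇒ B*B ⇒ (E)*B ⇒ (B)*B ⇒ ((E))*B ⇒ ((B))*B ⇒ ((x))*B ⇒ ((x))*x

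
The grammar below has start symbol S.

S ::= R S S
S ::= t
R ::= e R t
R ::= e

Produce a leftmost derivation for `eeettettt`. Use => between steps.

S => RSS   [S ::= R S S]
RSS => eRtSS   [R ::= e R t]
eRtSS => eeRttSS   [R ::= e R t]
eeRttSS => eeettSS   [R ::= e]
eeettSS => eeettRSSS   [S ::= R S S]
eeettRSSS => eeetteSSS   [R ::= e]
eeetteSSS => eeettetSS   [S ::= t]
eeettetSS => eeettettS   [S ::= t]
eeettettS => eeettettt   [S ::= t]

S => RSS => eRtSS => eeRttSS => eeettSS => eeettRSSS => eeetteSSS => eeettetSS => eeettettS => eeettettt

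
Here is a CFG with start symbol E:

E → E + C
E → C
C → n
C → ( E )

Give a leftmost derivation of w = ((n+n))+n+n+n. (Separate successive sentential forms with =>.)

E => E+C => E+C+C => E+C+C+C => C+C+C+C => (E)+C+C+C => (C)+C+C+C => ((E))+C+C+C => ((E+C))+C+C+C => ((C+C))+C+C+C => ((n+C))+C+C+C => ((n+n))+C+C+C => ((n+n))+n+C+C => ((n+n))+n+n+C => ((n+n))+n+n+n

E => E+C   [E → E + C]
E+C => E+C+C   [E → E + C]
E+C+C => E+C+C+C   [E → E + C]
E+C+C+C => C+C+C+C   [E → C]
C+C+C+C => (E)+C+C+C   [C → ( E )]
(E)+C+C+C => (C)+C+C+C   [E → C]
(C)+C+C+C => ((E))+C+C+C   [C → ( E )]
((E))+C+C+C => ((E+C))+C+C+C   [E → E + C]
((E+C))+C+C+C => ((C+C))+C+C+C   [E → C]
((C+C))+C+C+C => ((n+C))+C+C+C   [C → n]
((n+C))+C+C+C => ((n+n))+C+C+C   [C → n]
((n+n))+C+C+C => ((n+n))+n+C+C   [C → n]
((n+n))+n+C+C => ((n+n))+n+n+C   [C → n]
((n+n))+n+n+C => ((n+n))+n+n+n   [C → n]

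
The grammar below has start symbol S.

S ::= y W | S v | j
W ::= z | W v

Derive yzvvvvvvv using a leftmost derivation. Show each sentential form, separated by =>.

S=>Sv=>yWv=>yWvv=>yWvvv=>yWvvvv=>yWvvvvv=>yWvvvvvv=>yWvvvvvvv=>yzvvvvvvv

S => Sv   [S ::= S v]
Sv => yWv   [S ::= y W]
yWv => yWvv   [W ::= W v]
yWvv => yWvvv   [W ::= W v]
yWvvv => yWvvvv   [W ::= W v]
yWvvvv => yWvvvvv   [W ::= W v]
yWvvvvv => yWvvvvvv   [W ::= W v]
yWvvvvvv => yWvvvvvvv   [W ::= W v]
yWvvvvvvv => yzvvvvvvv   [W ::= z]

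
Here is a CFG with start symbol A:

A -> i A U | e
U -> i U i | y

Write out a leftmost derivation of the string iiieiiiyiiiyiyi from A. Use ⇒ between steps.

A⇒iAU⇒iiAUU⇒iiiAUUU⇒iiieUUU⇒iiieiUiUU⇒iiieiiUiiUU⇒iiieiiiUiiiUU⇒iiieiiiyiiiUU⇒iiieiiiyiiiyU⇒iiieiiiyiiiyiUi⇒iiieiiiyiiiyiyi

A ⇒ iAU   [A -> i A U]
iAU ⇒ iiAUU   [A -> i A U]
iiAUU ⇒ iiiAUUU   [A -> i A U]
iiiAUUU ⇒ iiieUUU   [A -> e]
iiieUUU ⇒ iiieiUiUU   [U -> i U i]
iiieiUiUU ⇒ iiieiiUiiUU   [U -> i U i]
iiieiiUiiUU ⇒ iiieiiiUiiiUU   [U -> i U i]
iiieiiiUiiiUU ⇒ iiieiiiyiiiUU   [U -> y]
iiieiiiyiiiUU ⇒ iiieiiiyiiiyU   [U -> y]
iiieiiiyiiiyU ⇒ iiieiiiyiiiyiUi   [U -> i U i]
iiieiiiyiiiyiUi ⇒ iiieiiiyiiiyiyi   [U -> y]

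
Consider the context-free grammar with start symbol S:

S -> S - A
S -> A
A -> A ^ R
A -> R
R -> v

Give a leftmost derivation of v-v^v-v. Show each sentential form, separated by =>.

S => S-A   [S -> S - A]
S-A => S-A-A   [S -> S - A]
S-A-A => A-A-A   [S -> A]
A-A-A => R-A-A   [A -> R]
R-A-A => v-A-A   [R -> v]
v-A-A => v-A^R-A   [A -> A ^ R]
v-A^R-A => v-R^R-A   [A -> R]
v-R^R-A => v-v^R-A   [R -> v]
v-v^R-A => v-v^v-A   [R -> v]
v-v^v-A => v-v^v-R   [A -> R]
v-v^v-R => v-v^v-v   [R -> v]

S => S-A => S-A-A => A-A-A => R-A-A => v-A-A => v-A^R-A => v-R^R-A => v-v^R-A => v-v^v-A => v-v^v-R => v-v^v-v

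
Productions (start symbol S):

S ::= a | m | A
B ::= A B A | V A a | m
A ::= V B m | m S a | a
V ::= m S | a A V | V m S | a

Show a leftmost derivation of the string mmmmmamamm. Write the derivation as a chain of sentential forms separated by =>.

S => A   [S ::= A]
A => VBm   [A ::= V B m]
VBm => VmSBm   [V ::= V m S]
VmSBm => VmSmSBm   [V ::= V m S]
VmSmSBm => mSmSmSBm   [V ::= m S]
mSmSmSBm => mmmSmSBm   [S ::= m]
mmmSmSBm => mmmAmSBm   [S ::= A]
mmmAmSBm => mmmmSamSBm   [A ::= m S a]
mmmmSamSBm => mmmmmamSBm   [S ::= m]
mmmmmamSBm => mmmmmamABm   [S ::= A]
mmmmmamABm => mmmmmamaBm   [A ::= a]
mmmmmamaBm => mmmmmamamm   [B ::= m]

S => A => VBm => VmSBm => VmSmSBm => mSmSmSBm => mmmSmSBm => mmmAmSBm => mmmmSamSBm => mmmmmamSBm => mmmmmamABm => mmmmmamaBm => mmmmmamamm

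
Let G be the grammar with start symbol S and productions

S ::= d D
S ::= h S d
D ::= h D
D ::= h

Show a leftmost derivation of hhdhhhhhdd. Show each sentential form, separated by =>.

S => hSd => hhSdd => hhdDdd => hhdhDdd => hhdhhDdd => hhdhhhDdd => hhdhhhhDdd => hhdhhhhhdd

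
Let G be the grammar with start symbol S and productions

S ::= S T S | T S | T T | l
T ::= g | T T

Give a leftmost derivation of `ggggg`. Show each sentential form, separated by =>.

S => TT   [S ::= T T]
TT => TTT   [T ::= T T]
TTT => TTTT   [T ::= T T]
TTTT => TTTTT   [T ::= T T]
TTTTT => gTTTT   [T ::= g]
gTTTT => ggTTT   [T ::= g]
ggTTT => gggTT   [T ::= g]
gggTT => ggggT   [T ::= g]
ggggT => ggggg   [T ::= g]

S=>TT=>TTT=>TTTT=>TTTTT=>gTTTT=>ggTTT=>gggTT=>ggggT=>ggggg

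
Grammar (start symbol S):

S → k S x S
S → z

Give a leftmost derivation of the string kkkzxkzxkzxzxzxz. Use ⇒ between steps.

S ⇒ kSxS ⇒ kkSxSxS ⇒ kkkSxSxSxS ⇒ kkkzxSxSxS ⇒ kkkzxkSxSxSxS ⇒ kkkzxkzxSxSxS ⇒ kkkzxkzxkSxSxSxS ⇒ kkkzxkzxkzxSxSxS ⇒ kkkzxkzxkzxzxSxS ⇒ kkkzxkzxkzxzxzxS ⇒ kkkzxkzxkzxzxzxz

S ⇒ kSxS   [S → k S x S]
kSxS ⇒ kkSxSxS   [S → k S x S]
kkSxSxS ⇒ kkkSxSxSxS   [S → k S x S]
kkkSxSxSxS ⇒ kkkzxSxSxS   [S → z]
kkkzxSxSxS ⇒ kkkzxkSxSxSxS   [S → k S x S]
kkkzxkSxSxSxS ⇒ kkkzxkzxSxSxS   [S → z]
kkkzxkzxSxSxS ⇒ kkkzxkzxkSxSxSxS   [S → k S x S]
kkkzxkzxkSxSxSxS ⇒ kkkzxkzxkzxSxSxS   [S → z]
kkkzxkzxkzxSxSxS ⇒ kkkzxkzxkzxzxSxS   [S → z]
kkkzxkzxkzxzxSxS ⇒ kkkzxkzxkzxzxzxS   [S → z]
kkkzxkzxkzxzxzxS ⇒ kkkzxkzxkzxzxzxz   [S → z]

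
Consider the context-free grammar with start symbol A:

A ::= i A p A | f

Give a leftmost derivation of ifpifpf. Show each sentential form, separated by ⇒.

A ⇒ iApA ⇒ ifpA ⇒ ifpiApA ⇒ ifpifpA ⇒ ifpifpf

A ⇒ iApA   [A ::= i A p A]
iApA ⇒ ifpA   [A ::= f]
ifpA ⇒ ifpiApA   [A ::= i A p A]
ifpiApA ⇒ ifpifpA   [A ::= f]
ifpifpA ⇒ ifpifpf   [A ::= f]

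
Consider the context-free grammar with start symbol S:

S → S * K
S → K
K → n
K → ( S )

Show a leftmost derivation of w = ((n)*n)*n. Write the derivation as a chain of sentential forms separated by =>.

S => S*K   [S → S * K]
S*K => K*K   [S → K]
K*K => (S)*K   [K → ( S )]
(S)*K => (S*K)*K   [S → S * K]
(S*K)*K => (K*K)*K   [S → K]
(K*K)*K => ((S)*K)*K   [K → ( S )]
((S)*K)*K => ((K)*K)*K   [S → K]
((K)*K)*K => ((n)*K)*K   [K → n]
((n)*K)*K => ((n)*n)*K   [K → n]
((n)*n)*K => ((n)*n)*n   [K → n]

S => S*K => K*K => (S)*K => (S*K)*K => (K*K)*K => ((S)*K)*K => ((K)*K)*K => ((n)*K)*K => ((n)*n)*K => ((n)*n)*n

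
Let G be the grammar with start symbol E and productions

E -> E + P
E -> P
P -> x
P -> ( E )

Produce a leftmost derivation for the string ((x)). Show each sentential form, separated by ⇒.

E ⇒ P   [E -> P]
P ⇒ (E)   [P -> ( E )]
(E) ⇒ (P)   [E -> P]
(P) ⇒ ((E))   [P -> ( E )]
((E)) ⇒ ((P))   [E -> P]
((P)) ⇒ ((x))   [P -> x]

E ⇒ P ⇒ (E) ⇒ (P) ⇒ ((E)) ⇒ ((P)) ⇒ ((x))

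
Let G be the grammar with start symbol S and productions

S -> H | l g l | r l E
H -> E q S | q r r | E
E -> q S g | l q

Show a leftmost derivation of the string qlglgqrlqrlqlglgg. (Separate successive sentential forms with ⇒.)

S ⇒ H ⇒ EqS ⇒ qSgqS ⇒ qlglgqS ⇒ qlglgqrlE ⇒ qlglgqrlqSg ⇒ qlglgqrlqrlEg ⇒ qlglgqrlqrlqSgg ⇒ qlglgqrlqrlqlglgg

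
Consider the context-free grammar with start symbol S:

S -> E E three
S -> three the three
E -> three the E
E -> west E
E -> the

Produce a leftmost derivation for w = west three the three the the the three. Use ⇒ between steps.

S ⇒ E E three ⇒ west E E three ⇒ west three the E E three ⇒ west three the three the E E three ⇒ west three the three the the E three ⇒ west three the three the the the three

S ⇒ E E three   [S -> E E three]
E E three ⇒ west E E three   [E -> west E]
west E E three ⇒ west three the E E three   [E -> three the E]
west three the E E three ⇒ west three the three the E E three   [E -> three the E]
west three the three the E E three ⇒ west three the three the the E three   [E -> the]
west three the three the the E three ⇒ west three the three the the the three   [E -> the]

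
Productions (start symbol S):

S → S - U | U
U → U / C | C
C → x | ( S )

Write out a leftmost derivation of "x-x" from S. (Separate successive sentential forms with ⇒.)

S ⇒ S-U   [S → S - U]
S-U ⇒ U-U   [S → U]
U-U ⇒ C-U   [U → C]
C-U ⇒ x-U   [C → x]
x-U ⇒ x-C   [U → C]
x-C ⇒ x-x   [C → x]

S ⇒ S-U ⇒ U-U ⇒ C-U ⇒ x-U ⇒ x-C ⇒ x-x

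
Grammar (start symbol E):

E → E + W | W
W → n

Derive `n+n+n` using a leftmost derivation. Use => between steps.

E=>E+W=>E+W+W=>W+W+W=>n+W+W=>n+n+W=>n+n+n

E => E+W   [E → E + W]
E+W => E+W+W   [E → E + W]
E+W+W => W+W+W   [E → W]
W+W+W => n+W+W   [W → n]
n+W+W => n+n+W   [W → n]
n+n+W => n+n+n   [W → n]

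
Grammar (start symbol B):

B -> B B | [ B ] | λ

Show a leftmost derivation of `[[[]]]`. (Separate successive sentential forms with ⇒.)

B⇒[B]⇒[BB]⇒[[B]B]⇒[[BB]B]⇒[[BBB]B]⇒[[BBBB]B]⇒[[[B]BBB]B]⇒[[[]BBB]B]⇒[[[]BB]B]⇒[[[]B]B]⇒[[[]]B]⇒[[[]]]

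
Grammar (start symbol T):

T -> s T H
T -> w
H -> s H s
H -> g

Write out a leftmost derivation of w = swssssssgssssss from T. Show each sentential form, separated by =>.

T => sTH => swH => swsHs => swssHss => swsssHsss => swssssHssss => swsssssHsssss => swssssssHssssss => swssssssgssssss

T => sTH   [T -> s T H]
sTH => swH   [T -> w]
swH => swsHs   [H -> s H s]
swsHs => swssHss   [H -> s H s]
swssHss => swsssHsss   [H -> s H s]
swsssHsss => swssssHssss   [H -> s H s]
swssssHssss => swsssssHsssss   [H -> s H s]
swsssssHsssss => swssssssHssssss   [H -> s H s]
swssssssHssssss => swssssssgssssss   [H -> g]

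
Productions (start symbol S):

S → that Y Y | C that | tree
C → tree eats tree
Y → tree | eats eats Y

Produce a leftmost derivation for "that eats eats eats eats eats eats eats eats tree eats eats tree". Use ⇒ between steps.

S ⇒ that Y Y ⇒ that eats eats Y Y ⇒ that eats eats eats eats Y Y ⇒ that eats eats eats eats eats eats Y Y ⇒ that eats eats eats eats eats eats eats eats Y Y ⇒ that eats eats eats eats eats eats eats eats tree Y ⇒ that eats eats eats eats eats eats eats eats tree eats eats Y ⇒ that eats eats eats eats eats eats eats eats tree eats eats tree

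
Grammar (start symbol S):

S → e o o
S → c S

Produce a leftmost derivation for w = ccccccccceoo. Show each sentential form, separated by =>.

S => cS => ccS => cccS => ccccS => cccccS => ccccccS => cccccccS => ccccccccS => cccccccccS => ccccccccceoo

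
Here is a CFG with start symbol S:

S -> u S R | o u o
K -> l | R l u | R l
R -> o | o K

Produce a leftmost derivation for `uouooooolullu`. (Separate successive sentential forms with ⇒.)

S ⇒ uSR   [S -> u S R]
uSR ⇒ uouoR   [S -> o u o]
uouoR ⇒ uouooK   [R -> o K]
uouooK ⇒ uouooRlu   [K -> R l u]
uouooRlu ⇒ uouoooKlu   [R -> o K]
uouoooKlu ⇒ uouoooRllu   [K -> R l]
uouoooRllu ⇒ uouooooKllu   [R -> o K]
uouooooKllu ⇒ uouooooRlullu   [K -> R l u]
uouooooRlullu ⇒ uouooooolullu   [R -> o]

S ⇒ uSR ⇒ uouoR ⇒ uouooK ⇒ uouooRlu ⇒ uouoooKlu ⇒ uouoooRllu ⇒ uouooooKllu ⇒ uouooooRlullu ⇒ uouooooolullu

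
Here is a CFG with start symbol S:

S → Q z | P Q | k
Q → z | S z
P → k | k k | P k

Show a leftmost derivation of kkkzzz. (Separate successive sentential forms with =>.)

S => PQ => PkQ => kkQ => kkSz => kkQzz => kkSzzz => kkkzzz

S => PQ   [S → P Q]
PQ => PkQ   [P → P k]
PkQ => kkQ   [P → k]
kkQ => kkSz   [Q → S z]
kkSz => kkQzz   [S → Q z]
kkQzz => kkSzzz   [Q → S z]
kkSzzz => kkkzzz   [S → k]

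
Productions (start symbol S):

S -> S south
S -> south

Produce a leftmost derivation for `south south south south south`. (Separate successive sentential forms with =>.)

S => S south => S south south => S south south south => S south south south south => south south south south south

S => S south   [S -> S south]
S south => S south south   [S -> S south]
S south south => S south south south   [S -> S south]
S south south south => S south south south south   [S -> S south]
S south south south south => south south south south south   [S -> south]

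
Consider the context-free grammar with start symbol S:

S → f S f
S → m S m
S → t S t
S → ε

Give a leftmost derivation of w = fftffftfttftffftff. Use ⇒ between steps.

S ⇒ fSf   [S → f S f]
fSf ⇒ ffSff   [S → f S f]
ffSff ⇒ fftStff   [S → t S t]
fftStff ⇒ fftfSftff   [S → f S f]
fftfSftff ⇒ fftffSfftff   [S → f S f]
fftffSfftff ⇒ fftfffSffftff   [S → f S f]
fftfffSffftff ⇒ fftffftStffftff   [S → t S t]
fftffftStffftff ⇒ fftffftfSftffftff   [S → f S f]
fftffftfSftffftff ⇒ fftffftftStftffftff   [S → t S t]
fftffftftStftffftff ⇒ fftffftfttftffftff   [S → ε]

S ⇒ fSf ⇒ ffSff ⇒ fftStff ⇒ fftfSftff ⇒ fftffSfftff ⇒ fftfffSffftff ⇒ fftffftStffftff ⇒ fftffftfSftffftff ⇒ fftffftftStftffftff ⇒ fftffftfttftffftff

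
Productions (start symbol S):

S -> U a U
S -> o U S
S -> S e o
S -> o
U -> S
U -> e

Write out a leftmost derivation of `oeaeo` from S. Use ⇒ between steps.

S ⇒ oUS ⇒ oSS ⇒ oUaUS ⇒ oeaUS ⇒ oeaeS ⇒ oeaeo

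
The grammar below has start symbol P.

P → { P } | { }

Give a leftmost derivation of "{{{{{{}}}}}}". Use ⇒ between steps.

P⇒{P}⇒{{P}}⇒{{{P}}}⇒{{{{P}}}}⇒{{{{{P}}}}}⇒{{{{{{}}}}}}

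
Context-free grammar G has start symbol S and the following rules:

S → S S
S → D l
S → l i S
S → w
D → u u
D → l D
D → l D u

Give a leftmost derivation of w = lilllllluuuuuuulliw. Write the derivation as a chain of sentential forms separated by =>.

S => liS   [S → l i S]
liS => liSS   [S → S S]
liSS => liDlS   [S → D l]
liDlS => lilDulS   [D → l D u]
lilDulS => lillDuulS   [D → l D u]
lillDuulS => lilllDuuulS   [D → l D u]
lilllDuuulS => lillllDuuulS   [D → l D]
lillllDuuulS => lilllllDuuuulS   [D → l D u]
lilllllDuuuulS => lillllllDuuuuulS   [D → l D u]
lillllllDuuuuulS => lilllllluuuuuuulS   [D → u u]
lilllllluuuuuuulS => lilllllluuuuuuulliS   [S → l i S]
lilllllluuuuuuulliS => lilllllluuuuuuulliw   [S → w]

S=>liS=>liSS=>liDlS=>lilDulS=>lillDuulS=>lilllDuuulS=>lillllDuuulS=>lilllllDuuuulS=>lillllllDuuuuulS=>lilllllluuuuuuulS=>lilllllluuuuuuulliS=>lilllllluuuuuuulliw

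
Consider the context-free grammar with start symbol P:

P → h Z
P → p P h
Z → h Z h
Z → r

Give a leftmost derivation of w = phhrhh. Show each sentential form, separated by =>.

P => pPh   [P → p P h]
pPh => phZh   [P → h Z]
phZh => phhZhh   [Z → h Z h]
phhZhh => phhrhh   [Z → r]

P => pPh => phZh => phhZhh => phhrhh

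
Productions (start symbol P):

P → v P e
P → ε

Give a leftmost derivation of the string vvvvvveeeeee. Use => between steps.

P => vPe => vvPee => vvvPeee => vvvvPeeee => vvvvvPeeeee => vvvvvvPeeeeee => vvvvvveeeeee

P => vPe   [P → v P e]
vPe => vvPee   [P → v P e]
vvPee => vvvPeee   [P → v P e]
vvvPeee => vvvvPeeee   [P → v P e]
vvvvPeeee => vvvvvPeeeee   [P → v P e]
vvvvvPeeeee => vvvvvvPeeeeee   [P → v P e]
vvvvvvPeeeeee => vvvvvveeeeee   [P → ε]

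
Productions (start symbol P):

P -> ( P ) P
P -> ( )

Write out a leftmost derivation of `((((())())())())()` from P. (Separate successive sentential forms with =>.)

P => (P)P   [P -> ( P ) P]
(P)P => ((P)P)P   [P -> ( P ) P]
((P)P)P => (((P)P)P)P   [P -> ( P ) P]
(((P)P)P)P => ((((P)P)P)P)P   [P -> ( P ) P]
((((P)P)P)P)P => ((((())P)P)P)P   [P -> ( )]
((((())P)P)P)P => ((((())())P)P)P   [P -> ( )]
((((())())P)P)P => ((((())())())P)P   [P -> ( )]
((((())())())P)P => ((((())())())())P   [P -> ( )]
((((())())())())P => ((((())())())())()   [P -> ( )]

P=>(P)P=>((P)P)P=>(((P)P)P)P=>((((P)P)P)P)P=>((((())P)P)P)P=>((((())())P)P)P=>((((())())())P)P=>((((())())())())P=>((((())())())())()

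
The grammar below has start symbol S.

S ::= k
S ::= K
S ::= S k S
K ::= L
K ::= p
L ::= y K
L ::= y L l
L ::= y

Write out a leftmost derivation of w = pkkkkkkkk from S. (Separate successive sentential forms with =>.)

S => SkS => KkS => pkS => pkSkS => pkSkSkS => pkSkSkSkS => pkkkSkSkS => pkkkkkSkS => pkkkkkkkS => pkkkkkkkk

S => SkS   [S ::= S k S]
SkS => KkS   [S ::= K]
KkS => pkS   [K ::= p]
pkS => pkSkS   [S ::= S k S]
pkSkS => pkSkSkS   [S ::= S k S]
pkSkSkS => pkSkSkSkS   [S ::= S k S]
pkSkSkSkS => pkkkSkSkS   [S ::= k]
pkkkSkSkS => pkkkkkSkS   [S ::= k]
pkkkkkSkS => pkkkkkkkS   [S ::= k]
pkkkkkkkS => pkkkkkkkk   [S ::= k]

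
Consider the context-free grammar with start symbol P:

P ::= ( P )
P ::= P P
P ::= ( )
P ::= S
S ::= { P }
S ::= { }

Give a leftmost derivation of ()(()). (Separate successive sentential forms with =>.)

P => PP   [P ::= P P]
PP => ()P   [P ::= ( )]
()P => ()(P)   [P ::= ( P )]
()(P) => ()(())   [P ::= ( )]

P => PP => ()P => ()(P) => ()(())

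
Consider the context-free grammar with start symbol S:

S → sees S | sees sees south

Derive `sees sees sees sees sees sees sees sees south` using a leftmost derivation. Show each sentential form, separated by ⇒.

S ⇒ sees S ⇒ sees sees S ⇒ sees sees sees S ⇒ sees sees sees sees S ⇒ sees sees sees sees sees S ⇒ sees sees sees sees sees sees S ⇒ sees sees sees sees sees sees sees sees south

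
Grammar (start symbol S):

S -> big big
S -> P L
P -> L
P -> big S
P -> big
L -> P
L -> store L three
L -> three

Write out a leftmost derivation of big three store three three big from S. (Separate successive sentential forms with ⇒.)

S ⇒ P L ⇒ big S L ⇒ big P L L ⇒ big L L L ⇒ big three L L ⇒ big three store L three L ⇒ big three store three three L ⇒ big three store three three P ⇒ big three store three three big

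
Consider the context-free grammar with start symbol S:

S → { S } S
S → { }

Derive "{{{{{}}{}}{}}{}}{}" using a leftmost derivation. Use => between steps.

S => {S}S   [S → { S } S]
{S}S => {{S}S}S   [S → { S } S]
{{S}S}S => {{{S}S}S}S   [S → { S } S]
{{{S}S}S}S => {{{{S}S}S}S}S   [S → { S } S]
{{{{S}S}S}S}S => {{{{{}}S}S}S}S   [S → { }]
{{{{{}}S}S}S}S => {{{{{}}{}}S}S}S   [S → { }]
{{{{{}}{}}S}S}S => {{{{{}}{}}{}}S}S   [S → { }]
{{{{{}}{}}{}}S}S => {{{{{}}{}}{}}{}}S   [S → { }]
{{{{{}}{}}{}}{}}S => {{{{{}}{}}{}}{}}{}   [S → { }]

S => {S}S => {{S}S}S => {{{S}S}S}S => {{{{S}S}S}S}S => {{{{{}}S}S}S}S => {{{{{}}{}}S}S}S => {{{{{}}{}}{}}S}S => {{{{{}}{}}{}}{}}S => {{{{{}}{}}{}}{}}{}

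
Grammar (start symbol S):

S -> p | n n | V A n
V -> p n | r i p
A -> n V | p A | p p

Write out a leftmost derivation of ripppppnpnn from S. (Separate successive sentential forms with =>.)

S => VAn => ripAn => rippAn => ripppAn => rippppAn => ripppppAn => ripppppnVn => ripppppnpnn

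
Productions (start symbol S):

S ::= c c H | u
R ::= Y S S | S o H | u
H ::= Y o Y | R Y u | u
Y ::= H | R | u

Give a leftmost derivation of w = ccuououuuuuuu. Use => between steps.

S => ccH   [S ::= c c H]
ccH => ccRYu   [H ::= R Y u]
ccRYu => ccYSSYu   [R ::= Y S S]
ccYSSYu => ccRSSYu   [Y ::= R]
ccRSSYu => ccSoHSSYu   [R ::= S o H]
ccSoHSSYu => ccuoHSSYu   [S ::= u]
ccuoHSSYu => ccuoRYuSSYu   [H ::= R Y u]
ccuoRYuSSYu => ccuoSoHYuSSYu   [R ::= S o H]
ccuoSoHYuSSYu => ccuouoHYuSSYu   [S ::= u]
ccuouoHYuSSYu => ccuououYuSSYu   [H ::= u]
ccuououYuSSYu => ccuououuuSSYu   [Y ::= u]
ccuououuuSSYu => ccuououuuuSYu   [S ::= u]
ccuououuuuSYu => ccuououuuuuYu   [S ::= u]
ccuououuuuuYu => ccuououuuuuuu   [Y ::= u]

S => ccH => ccRYu => ccYSSYu => ccRSSYu => ccSoHSSYu => ccuoHSSYu => ccuoRYuSSYu => ccuoSoHYuSSYu => ccuouoHYuSSYu => ccuououYuSSYu => ccuououuuSSYu => ccuououuuuSYu => ccuououuuuuYu => ccuououuuuuuu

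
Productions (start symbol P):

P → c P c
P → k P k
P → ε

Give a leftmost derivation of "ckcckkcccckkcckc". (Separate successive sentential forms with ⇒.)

P ⇒ cPc ⇒ ckPkc ⇒ ckcPckc ⇒ ckccPcckc ⇒ ckcckPkcckc ⇒ ckcckkPkkcckc ⇒ ckcckkcPckkcckc ⇒ ckcckkccPcckkcckc ⇒ ckcckkcccckkcckc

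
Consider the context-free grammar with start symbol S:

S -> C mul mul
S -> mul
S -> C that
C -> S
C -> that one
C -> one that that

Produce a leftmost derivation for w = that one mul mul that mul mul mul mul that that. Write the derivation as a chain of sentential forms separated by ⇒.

S ⇒ C that ⇒ S that ⇒ C that that ⇒ S that that ⇒ C mul mul that that ⇒ S mul mul that that ⇒ C mul mul mul mul that that ⇒ S mul mul mul mul that that ⇒ C that mul mul mul mul that that ⇒ S that mul mul mul mul that that ⇒ C mul mul that mul mul mul mul that that ⇒ that one mul mul that mul mul mul mul that that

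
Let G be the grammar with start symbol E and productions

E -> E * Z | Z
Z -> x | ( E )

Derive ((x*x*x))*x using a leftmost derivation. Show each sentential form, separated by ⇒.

E ⇒ E*Z ⇒ Z*Z ⇒ (E)*Z ⇒ (Z)*Z ⇒ ((E))*Z ⇒ ((E*Z))*Z ⇒ ((E*Z*Z))*Z ⇒ ((Z*Z*Z))*Z ⇒ ((x*Z*Z))*Z ⇒ ((x*x*Z))*Z ⇒ ((x*x*x))*Z ⇒ ((x*x*x))*x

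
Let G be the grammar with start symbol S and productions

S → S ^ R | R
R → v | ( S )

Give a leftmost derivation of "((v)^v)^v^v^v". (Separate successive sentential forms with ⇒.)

S ⇒ S^R ⇒ S^R^R ⇒ S^R^R^R ⇒ R^R^R^R ⇒ (S)^R^R^R ⇒ (S^R)^R^R^R ⇒ (R^R)^R^R^R ⇒ ((S)^R)^R^R^R ⇒ ((R)^R)^R^R^R ⇒ ((v)^R)^R^R^R ⇒ ((v)^v)^R^R^R ⇒ ((v)^v)^v^R^R ⇒ ((v)^v)^v^v^R ⇒ ((v)^v)^v^v^v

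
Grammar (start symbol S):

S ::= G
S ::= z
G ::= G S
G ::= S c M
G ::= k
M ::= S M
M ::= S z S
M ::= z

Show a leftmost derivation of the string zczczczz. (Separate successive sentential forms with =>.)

S => G => GS => ScMS => GcMS => ScMcMS => GcMcMS => ScMcMcMS => zcMcMcMS => zczcMcMS => zczczcMS => zczczczS => zczczczz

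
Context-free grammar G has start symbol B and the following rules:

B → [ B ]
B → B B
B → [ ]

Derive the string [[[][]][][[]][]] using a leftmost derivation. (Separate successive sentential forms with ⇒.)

B ⇒ [B] ⇒ [BB] ⇒ [[B]B] ⇒ [[BB]B] ⇒ [[[]B]B] ⇒ [[[][]]B] ⇒ [[[][]]BB] ⇒ [[[][]]BBB] ⇒ [[[][]][]BB] ⇒ [[[][]][][B]B] ⇒ [[[][]][][[]]B] ⇒ [[[][]][][[]][]]

B ⇒ [B]   [B → [ B ]]
[B] ⇒ [BB]   [B → B B]
[BB] ⇒ [[B]B]   [B → [ B ]]
[[B]B] ⇒ [[BB]B]   [B → B B]
[[BB]B] ⇒ [[[]B]B]   [B → [ ]]
[[[]B]B] ⇒ [[[][]]B]   [B → [ ]]
[[[][]]B] ⇒ [[[][]]BB]   [B → B B]
[[[][]]BB] ⇒ [[[][]]BBB]   [B → B B]
[[[][]]BBB] ⇒ [[[][]][]BB]   [B → [ ]]
[[[][]][]BB] ⇒ [[[][]][][B]B]   [B → [ B ]]
[[[][]][][B]B] ⇒ [[[][]][][[]]B]   [B → [ ]]
[[[][]][][[]]B] ⇒ [[[][]][][[]][]]   [B → [ ]]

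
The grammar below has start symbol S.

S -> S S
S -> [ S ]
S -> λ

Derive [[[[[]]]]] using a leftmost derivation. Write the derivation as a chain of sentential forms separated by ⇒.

S⇒[S]⇒[SS]⇒[SSS]⇒[[S]SS]⇒[[[S]]SS]⇒[[[[S]]]SS]⇒[[[[SS]]]SS]⇒[[[[[S]S]]]SS]⇒[[[[[]S]]]SS]⇒[[[[[]]]]SS]⇒[[[[[]]]]S]⇒[[[[[]]]]]

S ⇒ [S]   [S -> [ S ]]
[S] ⇒ [SS]   [S -> S S]
[SS] ⇒ [SSS]   [S -> S S]
[SSS] ⇒ [[S]SS]   [S -> [ S ]]
[[S]SS] ⇒ [[[S]]SS]   [S -> [ S ]]
[[[S]]SS] ⇒ [[[[S]]]SS]   [S -> [ S ]]
[[[[S]]]SS] ⇒ [[[[SS]]]SS]   [S -> S S]
[[[[SS]]]SS] ⇒ [[[[[S]S]]]SS]   [S -> [ S ]]
[[[[[S]S]]]SS] ⇒ [[[[[]S]]]SS]   [S -> λ]
[[[[[]S]]]SS] ⇒ [[[[[]]]]SS]   [S -> λ]
[[[[[]]]]SS] ⇒ [[[[[]]]]S]   [S -> λ]
[[[[[]]]]S] ⇒ [[[[[]]]]]   [S -> λ]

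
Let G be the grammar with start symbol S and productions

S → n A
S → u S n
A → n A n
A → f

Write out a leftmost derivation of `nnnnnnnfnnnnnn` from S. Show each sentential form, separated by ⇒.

S ⇒ nA   [S → n A]
nA ⇒ nnAn   [A → n A n]
nnAn ⇒ nnnAnn   [A → n A n]
nnnAnn ⇒ nnnnAnnn   [A → n A n]
nnnnAnnn ⇒ nnnnnAnnnn   [A → n A n]
nnnnnAnnnn ⇒ nnnnnnAnnnnn   [A → n A n]
nnnnnnAnnnnn ⇒ nnnnnnnAnnnnnn   [A → n A n]
nnnnnnnAnnnnnn ⇒ nnnnnnnfnnnnnn   [A → f]

S ⇒ nA ⇒ nnAn ⇒ nnnAnn ⇒ nnnnAnnn ⇒ nnnnnAnnnn ⇒ nnnnnnAnnnnn ⇒ nnnnnnnAnnnnnn ⇒ nnnnnnnfnnnnnn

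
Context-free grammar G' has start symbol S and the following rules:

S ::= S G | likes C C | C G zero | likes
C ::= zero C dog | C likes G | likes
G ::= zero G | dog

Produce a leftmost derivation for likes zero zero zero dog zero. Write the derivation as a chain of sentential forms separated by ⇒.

S ⇒ C G zero ⇒ likes G zero ⇒ likes zero G zero ⇒ likes zero zero G zero ⇒ likes zero zero zero G zero ⇒ likes zero zero zero dog zero

S ⇒ C G zero   [S ::= C G zero]
C G zero ⇒ likes G zero   [C ::= likes]
likes G zero ⇒ likes zero G zero   [G ::= zero G]
likes zero G zero ⇒ likes zero zero G zero   [G ::= zero G]
likes zero zero G zero ⇒ likes zero zero zero G zero   [G ::= zero G]
likes zero zero zero G zero ⇒ likes zero zero zero dog zero   [G ::= dog]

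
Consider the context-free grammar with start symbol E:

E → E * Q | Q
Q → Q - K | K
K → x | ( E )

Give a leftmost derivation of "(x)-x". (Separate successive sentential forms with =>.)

E => Q => Q-K => K-K => (E)-K => (Q)-K => (K)-K => (x)-K => (x)-x

E => Q   [E → Q]
Q => Q-K   [Q → Q - K]
Q-K => K-K   [Q → K]
K-K => (E)-K   [K → ( E )]
(E)-K => (Q)-K   [E → Q]
(Q)-K => (K)-K   [Q → K]
(K)-K => (x)-K   [K → x]
(x)-K => (x)-x   [K → x]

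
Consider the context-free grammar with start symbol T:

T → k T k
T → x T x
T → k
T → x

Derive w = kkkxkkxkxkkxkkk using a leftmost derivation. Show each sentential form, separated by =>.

T => kTk => kkTkk => kkkTkkk => kkkxTxkkk => kkkxkTkxkkk => kkkxkkTkkxkkk => kkkxkkxTxkkxkkk => kkkxkkxkxkkxkkk

T => kTk   [T → k T k]
kTk => kkTkk   [T → k T k]
kkTkk => kkkTkkk   [T → k T k]
kkkTkkk => kkkxTxkkk   [T → x T x]
kkkxTxkkk => kkkxkTkxkkk   [T → k T k]
kkkxkTkxkkk => kkkxkkTkkxkkk   [T → k T k]
kkkxkkTkkxkkk => kkkxkkxTxkkxkkk   [T → x T x]
kkkxkkxTxkkxkkk => kkkxkkxkxkkxkkk   [T → k]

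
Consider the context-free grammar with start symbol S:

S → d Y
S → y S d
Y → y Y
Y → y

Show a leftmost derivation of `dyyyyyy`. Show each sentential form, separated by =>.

S => dY   [S → d Y]
dY => dyY   [Y → y Y]
dyY => dyyY   [Y → y Y]
dyyY => dyyyY   [Y → y Y]
dyyyY => dyyyyY   [Y → y Y]
dyyyyY => dyyyyyY   [Y → y Y]
dyyyyyY => dyyyyyy   [Y → y]

S=>dY=>dyY=>dyyY=>dyyyY=>dyyyyY=>dyyyyyY=>dyyyyyy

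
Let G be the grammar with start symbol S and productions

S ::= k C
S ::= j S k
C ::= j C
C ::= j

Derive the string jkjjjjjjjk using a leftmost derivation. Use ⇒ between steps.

S⇒jSk⇒jkCk⇒jkjCk⇒jkjjCk⇒jkjjjCk⇒jkjjjjCk⇒jkjjjjjCk⇒jkjjjjjjCk⇒jkjjjjjjjk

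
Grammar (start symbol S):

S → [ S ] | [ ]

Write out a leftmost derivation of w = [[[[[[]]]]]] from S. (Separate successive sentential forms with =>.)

S => [S]   [S → [ S ]]
[S] => [[S]]   [S → [ S ]]
[[S]] => [[[S]]]   [S → [ S ]]
[[[S]]] => [[[[S]]]]   [S → [ S ]]
[[[[S]]]] => [[[[[S]]]]]   [S → [ S ]]
[[[[[S]]]]] => [[[[[[]]]]]]   [S → [ ]]

S=>[S]=>[[S]]=>[[[S]]]=>[[[[S]]]]=>[[[[[S]]]]]=>[[[[[[]]]]]]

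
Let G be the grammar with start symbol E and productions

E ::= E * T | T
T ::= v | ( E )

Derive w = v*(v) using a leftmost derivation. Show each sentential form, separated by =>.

E => E*T => T*T => v*T => v*(E) => v*(T) => v*(v)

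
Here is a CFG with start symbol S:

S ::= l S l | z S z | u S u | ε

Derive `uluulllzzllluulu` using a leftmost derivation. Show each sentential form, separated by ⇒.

S ⇒ uSu ⇒ ulSlu ⇒ uluSulu ⇒ uluuSuulu ⇒ uluulSluulu ⇒ uluullSlluulu ⇒ uluulllSllluulu ⇒ uluulllzSzllluulu ⇒ uluulllzzllluulu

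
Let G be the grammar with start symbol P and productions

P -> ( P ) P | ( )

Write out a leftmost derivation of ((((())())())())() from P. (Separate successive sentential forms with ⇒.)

P ⇒ (P)P ⇒ ((P)P)P ⇒ (((P)P)P)P ⇒ ((((P)P)P)P)P ⇒ ((((())P)P)P)P ⇒ ((((())())P)P)P ⇒ ((((())())())P)P ⇒ ((((())())())())P ⇒ ((((())())())())()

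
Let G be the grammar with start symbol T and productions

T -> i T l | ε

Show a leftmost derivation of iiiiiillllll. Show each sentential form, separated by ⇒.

T ⇒ iTl ⇒ iiTll ⇒ iiiTlll ⇒ iiiiTllll ⇒ iiiiiTlllll ⇒ iiiiiiTllllll ⇒ iiiiiillllll

T ⇒ iTl   [T -> i T l]
iTl ⇒ iiTll   [T -> i T l]
iiTll ⇒ iiiTlll   [T -> i T l]
iiiTlll ⇒ iiiiTllll   [T -> i T l]
iiiiTllll ⇒ iiiiiTlllll   [T -> i T l]
iiiiiTlllll ⇒ iiiiiiTllllll   [T -> i T l]
iiiiiiTllllll ⇒ iiiiiillllll   [T -> ε]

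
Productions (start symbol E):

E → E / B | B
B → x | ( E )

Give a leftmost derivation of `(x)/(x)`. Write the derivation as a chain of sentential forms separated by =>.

E => E/B => B/B => (E)/B => (B)/B => (x)/B => (x)/(E) => (x)/(B) => (x)/(x)

E => E/B   [E → E / B]
E/B => B/B   [E → B]
B/B => (E)/B   [B → ( E )]
(E)/B => (B)/B   [E → B]
(B)/B => (x)/B   [B → x]
(x)/B => (x)/(E)   [B → ( E )]
(x)/(E) => (x)/(B)   [E → B]
(x)/(B) => (x)/(x)   [B → x]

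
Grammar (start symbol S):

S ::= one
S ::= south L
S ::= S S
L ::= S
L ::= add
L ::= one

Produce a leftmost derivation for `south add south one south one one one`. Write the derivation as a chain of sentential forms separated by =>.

S => S S => south L S => south add S => south add south L => south add south S => south add south S S => south add south one S => south add south one S S => south add south one S S S => south add south one south L S S => south add south one south S S S => south add south one south one S S => south add south one south one one S => south add south one south one one one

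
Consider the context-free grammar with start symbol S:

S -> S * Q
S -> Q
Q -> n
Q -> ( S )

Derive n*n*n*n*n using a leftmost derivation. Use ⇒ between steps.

S ⇒ S*Q ⇒ S*Q*Q ⇒ S*Q*Q*Q ⇒ S*Q*Q*Q*Q ⇒ Q*Q*Q*Q*Q ⇒ n*Q*Q*Q*Q ⇒ n*n*Q*Q*Q ⇒ n*n*n*Q*Q ⇒ n*n*n*n*Q ⇒ n*n*n*n*n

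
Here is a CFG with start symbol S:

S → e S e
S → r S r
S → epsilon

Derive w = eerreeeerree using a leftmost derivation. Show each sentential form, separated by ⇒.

S ⇒ eSe   [S → e S e]
eSe ⇒ eeSee   [S → e S e]
eeSee ⇒ eerSree   [S → r S r]
eerSree ⇒ eerrSrree   [S → r S r]
eerrSrree ⇒ eerreSerree   [S → e S e]
eerreSerree ⇒ eerreeSeerree   [S → e S e]
eerreeSeerree ⇒ eerreeeerree   [S → epsilon]

S⇒eSe⇒eeSee⇒eerSree⇒eerrSrree⇒eerreSerree⇒eerreeSeerree⇒eerreeeerree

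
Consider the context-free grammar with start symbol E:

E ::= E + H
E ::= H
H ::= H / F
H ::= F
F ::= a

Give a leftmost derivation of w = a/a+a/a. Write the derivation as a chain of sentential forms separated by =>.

E => E+H   [E ::= E + H]
E+H => H+H   [E ::= H]
H+H => H/F+H   [H ::= H / F]
H/F+H => F/F+H   [H ::= F]
F/F+H => a/F+H   [F ::= a]
a/F+H => a/a+H   [F ::= a]
a/a+H => a/a+H/F   [H ::= H / F]
a/a+H/F => a/a+F/F   [H ::= F]
a/a+F/F => a/a+a/F   [F ::= a]
a/a+a/F => a/a+a/a   [F ::= a]

E=>E+H=>H+H=>H/F+H=>F/F+H=>a/F+H=>a/a+H=>a/a+H/F=>a/a+F/F=>a/a+a/F=>a/a+a/a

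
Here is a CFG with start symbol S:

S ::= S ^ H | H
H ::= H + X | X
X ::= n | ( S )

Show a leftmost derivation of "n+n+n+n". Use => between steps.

S=>H=>H+X=>H+X+X=>H+X+X+X=>X+X+X+X=>n+X+X+X=>n+n+X+X=>n+n+n+X=>n+n+n+n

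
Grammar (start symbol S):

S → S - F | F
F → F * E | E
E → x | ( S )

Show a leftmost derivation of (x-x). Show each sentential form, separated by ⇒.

S ⇒ F ⇒ E ⇒ (S) ⇒ (S-F) ⇒ (F-F) ⇒ (E-F) ⇒ (x-F) ⇒ (x-E) ⇒ (x-x)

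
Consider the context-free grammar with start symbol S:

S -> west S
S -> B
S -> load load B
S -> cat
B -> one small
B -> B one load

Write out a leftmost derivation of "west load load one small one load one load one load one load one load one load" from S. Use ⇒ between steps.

S ⇒ west S   [S -> west S]
west S ⇒ west load load B   [S -> load load B]
west load load B ⇒ west load load B one load   [B -> B one load]
west load load B one load ⇒ west load load B one load one load   [B -> B one load]
west load load B one load one load ⇒ west load load B one load one load one load   [B -> B one load]
west load load B one load one load one load ⇒ west load load B one load one load one load one load   [B -> B one load]
west load load B one load one load one load one load ⇒ west load load B one load one load one load one load one load   [B -> B one load]
west load load B one load one load one load one load one load ⇒ west load load B one load one load one load one load one load one load   [B -> B one load]
west load load B one load one load one load one load one load one load ⇒ west load load one small one load one load one load one load one load one load   [B -> one small]

S ⇒ west S ⇒ west load load B ⇒ west load load B one load ⇒ west load load B one load one load ⇒ west load load B one load one load one load ⇒ west load load B one load one load one load one load ⇒ west load load B one load one load one load one load one load ⇒ west load load B one load one load one load one load one load one load ⇒ west load load one small one load one load one load one load one load one load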